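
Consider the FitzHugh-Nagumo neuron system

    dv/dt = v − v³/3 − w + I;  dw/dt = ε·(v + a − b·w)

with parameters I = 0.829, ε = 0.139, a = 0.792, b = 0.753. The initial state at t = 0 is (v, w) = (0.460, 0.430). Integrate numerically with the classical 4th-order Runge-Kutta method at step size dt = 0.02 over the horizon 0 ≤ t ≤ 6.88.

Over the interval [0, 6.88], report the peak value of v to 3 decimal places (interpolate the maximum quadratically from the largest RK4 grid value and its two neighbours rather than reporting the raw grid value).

max v = 1.696

t=0.000: state=(0.460, 0.430)
step 1 (dt=0.02): k1=(0.827, 0.129), k2=(0.832, 0.130), k3=(0.832, 0.130), k4=(0.837, 0.131); state += dt/6·(k1+2k2+2k3+k4)
t=0.020: state=(0.477, 0.433)
t=0.040: state=(0.493, 0.435)
t=0.060: state=(0.511, 0.438)
continuing one RK4 step at a time; state shown every 25 steps (Δt=0.5):
t=0.500: state=(0.924, 0.508)
t=1.000: state=(1.369, 0.614)
t=1.500: state=(1.621, 0.739)
t=2.000: state=(1.694, 0.868)
t=2.500: state=(1.682, 0.992)
t=3.000: state=(1.637, 1.108)
t=3.500: state=(1.581, 1.214)
t=4.000: state=(1.518, 1.310)
t=4.500: state=(1.451, 1.398)
t=5.000: state=(1.381, 1.476)
t=5.500: state=(1.307, 1.545)
t=6.000: state=(1.227, 1.606)
t=6.500: state=(1.140, 1.658)
t=6.880: state=(1.068, 1.692)
largest grid value and its neighbours: v(2.100)=1.69565, v(2.120)=1.69572, v(2.140)=1.69568
parabola through these three points peaks at t≈2.123 with v≈1.69572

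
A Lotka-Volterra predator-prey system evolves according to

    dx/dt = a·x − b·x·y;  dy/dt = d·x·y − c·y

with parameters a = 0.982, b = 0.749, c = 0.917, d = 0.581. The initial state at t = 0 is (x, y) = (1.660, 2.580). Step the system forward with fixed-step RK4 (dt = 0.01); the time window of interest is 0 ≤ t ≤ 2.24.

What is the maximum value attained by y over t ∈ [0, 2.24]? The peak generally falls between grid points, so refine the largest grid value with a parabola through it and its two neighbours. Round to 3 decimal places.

max y = 2.583

t=0.000: state=(1.660, 2.580)
step 1 (dt=0.01): k1=(-1.578, 0.122), k2=(-1.571, 0.111), k3=(-1.571, 0.111), k4=(-1.564, 0.099); state += dt/6·(k1+2k2+2k3+k4)
t=0.010: state=(1.644, 2.581)
t=0.020: state=(1.629, 2.582)
t=0.030: state=(1.613, 2.583)
continuing one RK4 step at a time; state shown every 10 steps (Δt=0.1):
t=0.100: state=(1.509, 2.581)
t=0.200: state=(1.373, 2.560)
t=0.300: state=(1.252, 2.521)
t=0.400: state=(1.146, 2.466)
t=0.500: state=(1.054, 2.398)
t=0.600: state=(0.974, 2.320)
t=0.700: state=(0.906, 2.236)
t=0.800: state=(0.848, 2.146)
t=0.900: state=(0.800, 2.054)
t=1.000: state=(0.759, 1.961)
t=1.100: state=(0.725, 1.868)
t=1.200: state=(0.698, 1.776)
t=1.300: state=(0.676, 1.687)
t=1.400: state=(0.660, 1.600)
t=1.500: state=(0.648, 1.516)
t=1.600: state=(0.640, 1.436)
t=1.700: state=(0.636, 1.359)
t=1.800: state=(0.635, 1.287)
t=1.900: state=(0.638, 1.218)
t=2.000: state=(0.644, 1.154)
t=2.100: state=(0.653, 1.093)
t=2.200: state=(0.665, 1.036)
t=2.240: state=(0.671, 1.015)
largest grid value and its neighbours: y(0.040)=2.58303, y(0.050)=2.58321, y(0.060)=2.58317
parabola through these three points peaks at t≈0.053 with y≈2.58322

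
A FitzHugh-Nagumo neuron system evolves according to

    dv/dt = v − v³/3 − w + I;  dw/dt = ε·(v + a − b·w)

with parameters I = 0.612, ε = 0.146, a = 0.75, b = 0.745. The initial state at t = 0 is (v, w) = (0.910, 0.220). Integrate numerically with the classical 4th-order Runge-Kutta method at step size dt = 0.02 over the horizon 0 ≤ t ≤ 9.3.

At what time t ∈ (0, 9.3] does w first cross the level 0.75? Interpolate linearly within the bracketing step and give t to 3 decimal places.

t = 1.903

t=0.000: state=(0.910, 0.220)
step 1 (dt=0.02): k1=(1.051, 0.218), k2=(1.050, 0.220), k3=(1.050, 0.220), k4=(1.050, 0.221); state += dt/6·(k1+2k2+2k3+k4)
t=0.020: state=(0.931, 0.224)
t=0.040: state=(0.952, 0.229)
t=0.060: state=(0.973, 0.233)
continuing one RK4 step at a time; state shown every 25 steps (Δt=0.5):
t=0.500: state=(1.385, 0.344)
t=1.000: state=(1.644, 0.488)
t=1.500: state=(1.710, 0.636)
t=1.900: state=(1.698, 0.749)
next step: t=1.920: state=(1.696, 0.755) — w has crossed 0.75
linear interpolation between t=1.900 (0.74914) and t=1.920 (0.75464) → t≈1.903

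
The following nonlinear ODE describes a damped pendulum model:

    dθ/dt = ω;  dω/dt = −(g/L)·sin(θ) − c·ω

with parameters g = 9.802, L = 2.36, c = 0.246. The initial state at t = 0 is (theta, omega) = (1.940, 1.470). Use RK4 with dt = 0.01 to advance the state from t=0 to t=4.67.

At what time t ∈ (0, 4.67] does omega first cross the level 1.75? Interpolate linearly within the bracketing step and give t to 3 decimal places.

t = 2.896

t=0.000: state=(1.940, 1.470)
step 1 (dt=0.01): k1=(1.470, -4.235), k2=(1.449, -4.219), k3=(1.449, -4.219), k4=(1.428, -4.203); state += dt/6·(k1+2k2+2k3+k4)
t=0.010: state=(1.954, 1.428)
t=0.020: state=(1.969, 1.386)
t=0.030: state=(1.982, 1.344)
continuing one RK4 step at a time; state shown every 20 steps (Δt=0.2):
t=0.200: state=(2.154, 0.686)
t=0.400: state=(2.221, -0.003)
t=0.600: state=(2.154, -0.659)
t=0.800: state=(1.955, -1.340)
t=1.000: state=(1.616, -2.062)
t=1.200: state=(1.133, -2.751)
t=1.400: state=(0.530, -3.212)
t=1.600: state=(-0.121, -3.217)
t=1.800: state=(-0.723, -2.728)
t=2.000: state=(-1.192, -1.933)
t=2.200: state=(-1.491, -1.051)
t=2.400: state=(-1.614, -0.191)
t=2.600: state=(-1.570, 0.629)
t=2.800: state=(-1.366, 1.404)
t=2.890: state=(-1.224, 1.729)
next step: t=2.900: state=(-1.207, 1.764) — omega has crossed 1.75
linear interpolation between t=2.890 (1.72911) and t=2.900 (1.76375) → t≈2.896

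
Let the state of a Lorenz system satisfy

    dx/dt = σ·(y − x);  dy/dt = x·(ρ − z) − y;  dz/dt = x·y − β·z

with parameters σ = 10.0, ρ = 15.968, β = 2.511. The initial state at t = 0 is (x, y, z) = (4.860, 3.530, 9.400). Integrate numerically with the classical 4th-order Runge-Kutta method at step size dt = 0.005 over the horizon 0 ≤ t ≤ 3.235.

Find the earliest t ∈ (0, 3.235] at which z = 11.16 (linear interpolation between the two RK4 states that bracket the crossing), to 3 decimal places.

t=0.000: state=(4.860, 3.530, 9.400)
step 1 (dt=0.005): k1=(-13.300, 28.390, -6.448), k2=(-12.258, 28.179, -6.182), k3=(-12.289, 28.193, -6.177), k4=(-11.276, 27.994, -5.911); state += dt/6·(k1+2k2+2k3+k4)
t=0.005: state=(4.799, 3.671, 9.369)
t=0.010: state=(4.747, 3.810, 9.341)
t=0.015: state=(4.705, 3.948, 9.315)
t=0.195: state=(6.643, 8.703, 11.104)
next step: t=0.200: state=(6.746, 8.819, 11.257) — z has crossed 11.16
linear interpolation between t=0.195 (11.10362) and t=0.200 (11.25652) → t≈0.197

t = 0.197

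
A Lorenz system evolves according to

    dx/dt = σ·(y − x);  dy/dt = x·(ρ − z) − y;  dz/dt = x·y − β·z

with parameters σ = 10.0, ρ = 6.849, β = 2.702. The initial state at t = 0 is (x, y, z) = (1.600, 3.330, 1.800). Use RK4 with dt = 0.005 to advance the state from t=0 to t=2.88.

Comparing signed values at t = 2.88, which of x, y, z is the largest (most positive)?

largest component: z

t=0.000: state=(1.600, 3.330, 1.800)
step 1 (dt=0.005): k1=(17.300, 4.748, 0.464), k2=(16.986, 4.953, 0.625), k3=(16.999, 4.948, 0.622), k4=(16.697, 5.148, 0.781); state += dt/6·(k1+2k2+2k3+k4)
t=0.005: state=(1.685, 3.355, 1.803)
t=0.010: state=(1.767, 3.381, 1.808)
t=0.015: state=(1.846, 3.410, 1.814)
continuing one RK4 step at a time; state shown every 20 steps (Δt=0.1):
t=0.100: state=(2.953, 4.103, 2.143)
t=0.200: state=(4.059, 5.138, 3.081)
t=0.300: state=(5.069, 5.960, 4.619)
t=0.400: state=(5.716, 6.058, 6.435)
t=0.500: state=(5.686, 5.291, 7.798)
t=0.600: state=(5.020, 4.161, 8.172)
t=0.700: state=(4.128, 3.268, 7.704)
t=0.800: state=(3.390, 2.797, 6.856)
t=0.900: state=(2.951, 2.661, 5.976)
t=1.000: state=(2.791, 2.750, 5.233)
t=1.100: state=(2.849, 2.998, 4.699)
t=1.200: state=(3.073, 3.364, 4.410)
t=1.300: state=(3.417, 3.806, 4.388)
t=1.400: state=(3.830, 4.256, 4.637)
t=1.500: state=(4.238, 4.612, 5.120)
t=1.600: state=(4.544, 4.768, 5.730)
t=1.700: state=(4.664, 4.675, 6.294)
t=1.800: state=(4.572, 4.386, 6.645)
t=1.900: state=(4.324, 4.031, 6.711)
t=2.000: state=(4.023, 3.732, 6.534)
t=2.100: state=(3.765, 3.549, 6.221)
t=2.200: state=(3.601, 3.492, 5.876)
t=2.300: state=(3.546, 3.542, 5.581)
t=2.400: state=(3.588, 3.672, 5.384)
t=2.500: state=(3.704, 3.847, 5.311)
t=2.600: state=(3.862, 4.029, 5.361)
t=2.700: state=(4.025, 4.177, 5.514)
t=2.800: state=(4.155, 4.259, 5.726)
t=2.880: state=(4.216, 4.264, 5.899)
compare at T: x=4.216, y=4.264, z=5.899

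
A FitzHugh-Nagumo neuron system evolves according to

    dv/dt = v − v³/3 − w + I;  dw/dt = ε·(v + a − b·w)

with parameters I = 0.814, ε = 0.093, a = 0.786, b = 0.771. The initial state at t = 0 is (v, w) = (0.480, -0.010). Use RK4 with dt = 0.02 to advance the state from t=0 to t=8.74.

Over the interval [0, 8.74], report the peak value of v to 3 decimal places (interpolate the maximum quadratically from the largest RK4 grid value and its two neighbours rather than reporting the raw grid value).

max v = 1.924

t=0.000: state=(0.480, -0.010)
step 1 (dt=0.02): k1=(1.267, 0.118), k2=(1.276, 0.120), k3=(1.276, 0.120), k4=(1.284, 0.121); state += dt/6·(k1+2k2+2k3+k4)
t=0.020: state=(0.506, -0.008)
t=0.040: state=(0.531, -0.005)
t=0.060: state=(0.558, -0.003)
continuing one RK4 step at a time; state shown every 25 steps (Δt=0.5):
t=0.500: state=(1.176, 0.064)
t=1.000: state=(1.712, 0.165)
t=1.500: state=(1.901, 0.279)
t=2.000: state=(1.922, 0.392)
t=2.500: state=(1.897, 0.502)
t=3.000: state=(1.860, 0.606)
t=3.500: state=(1.821, 0.704)
t=4.000: state=(1.780, 0.798)
t=4.500: state=(1.738, 0.886)
t=5.000: state=(1.696, 0.969)
t=5.500: state=(1.653, 1.047)
t=6.000: state=(1.610, 1.121)
t=6.500: state=(1.566, 1.190)
t=7.000: state=(1.520, 1.254)
t=7.500: state=(1.474, 1.314)
t=8.000: state=(1.426, 1.370)
t=8.500: state=(1.377, 1.422)
t=8.740: state=(1.352, 1.445)
largest grid value and its neighbours: v(1.860)=1.92376, v(1.880)=1.92379, v(1.900)=1.92373
parabola through these three points peaks at t≈1.876 with v≈1.92379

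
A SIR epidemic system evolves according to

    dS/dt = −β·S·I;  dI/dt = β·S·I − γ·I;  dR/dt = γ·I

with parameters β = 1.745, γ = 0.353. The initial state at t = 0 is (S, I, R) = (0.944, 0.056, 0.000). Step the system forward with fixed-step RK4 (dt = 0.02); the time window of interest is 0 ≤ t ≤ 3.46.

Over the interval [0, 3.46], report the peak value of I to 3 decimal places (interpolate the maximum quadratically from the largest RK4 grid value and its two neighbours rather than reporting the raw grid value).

t=0.000: state=(0.944, 0.056, 0.000)
step 1 (dt=0.02): k1=(-0.092, 0.072, 0.020), k2=(-0.093, 0.073, 0.020), k3=(-0.093, 0.073, 0.020), k4=(-0.094, 0.074, 0.020); state += dt/6·(k1+2k2+2k3+k4)
t=0.020: state=(0.942, 0.057, 0.000)
t=0.040: state=(0.940, 0.059, 0.001)
t=0.060: state=(0.938, 0.061, 0.001)
continuing one RK4 step at a time; state shown every 10 steps (Δt=0.2):
t=0.200: state=(0.923, 0.072, 0.005)
t=0.400: state=(0.897, 0.093, 0.010)
t=0.600: state=(0.865, 0.117, 0.018)
t=0.800: state=(0.826, 0.147, 0.027)
t=1.000: state=(0.780, 0.181, 0.039)
t=1.200: state=(0.728, 0.220, 0.053)
t=1.400: state=(0.669, 0.261, 0.070)
t=1.600: state=(0.606, 0.304, 0.090)
t=1.800: state=(0.541, 0.346, 0.113)
t=2.000: state=(0.476, 0.385, 0.138)
t=2.200: state=(0.414, 0.419, 0.167)
t=2.400: state=(0.356, 0.447, 0.197)
t=2.600: state=(0.303, 0.467, 0.230)
t=2.800: state=(0.257, 0.480, 0.263)
t=3.000: state=(0.217, 0.486, 0.297)
t=3.200: state=(0.183, 0.485, 0.332)
t=3.400: state=(0.155, 0.479, 0.366)
t=3.460: state=(0.147, 0.477, 0.376)
largest grid value and its neighbours: I(3.060)=0.48606, I(3.080)=0.48609, I(3.100)=0.48607
parabola through these three points peaks at t≈3.083 with I≈0.48609

max I = 0.486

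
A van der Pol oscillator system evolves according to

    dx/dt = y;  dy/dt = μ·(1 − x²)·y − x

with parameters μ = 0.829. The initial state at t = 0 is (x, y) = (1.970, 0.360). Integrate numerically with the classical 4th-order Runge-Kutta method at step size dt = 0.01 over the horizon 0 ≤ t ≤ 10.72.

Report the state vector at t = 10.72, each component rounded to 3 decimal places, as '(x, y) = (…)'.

t=0.000: state=(1.970, 0.360)
step 1 (dt=0.01): k1=(0.360, -2.830), k2=(0.346, -2.800), k3=(0.346, -2.800), k4=(0.332, -2.770); state += dt/6·(k1+2k2+2k3+k4)
t=0.010: state=(1.973, 0.332)
t=0.020: state=(1.977, 0.305)
t=0.030: state=(1.980, 0.278)
continuing one RK4 step at a time; state shown every 50 steps (Δt=0.5):
t=0.500: state=(1.902, -0.470)
t=1.000: state=(1.579, -0.801)
t=1.500: state=(1.097, -1.154)
t=2.000: state=(0.379, -1.781)
t=2.500: state=(-0.717, -2.504)
t=3.000: state=(-1.769, -1.301)
t=3.500: state=(-1.998, 0.157)
t=4.000: state=(-1.779, 0.643)
t=4.500: state=(-1.383, 0.944)
t=5.000: state=(-0.810, 1.392)
t=5.500: state=(0.069, 2.176)
t=6.000: state=(1.271, 2.273)
t=6.500: state=(1.966, 0.468)
t=7.000: state=(1.929, -0.438)
t=7.500: state=(1.618, -0.777)
t=8.000: state=(1.151, -1.114)
t=8.500: state=(0.461, -1.707)
t=9.000: state=(-0.600, -2.482)
t=9.500: state=(-1.704, -1.492)
t=10.000: state=(-2.005, 0.078)
t=10.500: state=(-1.809, 0.613)
t=10.720: state=(-1.659, 0.746)

(x, y) = (-1.659, 0.746)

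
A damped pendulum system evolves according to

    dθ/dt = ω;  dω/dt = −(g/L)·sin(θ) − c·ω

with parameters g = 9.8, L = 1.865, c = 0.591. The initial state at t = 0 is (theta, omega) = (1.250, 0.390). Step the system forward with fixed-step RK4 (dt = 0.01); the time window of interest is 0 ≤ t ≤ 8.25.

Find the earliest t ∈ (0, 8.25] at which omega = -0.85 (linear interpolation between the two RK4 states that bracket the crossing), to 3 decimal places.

t = 0.257

t=0.000: state=(1.250, 0.390)
step 1 (dt=0.01): k1=(0.390, -5.217), k2=(0.364, -5.205), k3=(0.364, -5.205), k4=(0.338, -5.192); state += dt/6·(k1+2k2+2k3+k4)
t=0.010: state=(1.254, 0.338)
t=0.020: state=(1.257, 0.286)
t=0.030: state=(1.259, 0.235)
t=0.250: state=(1.192, -0.820)
next step: t=0.260: state=(1.184, -0.864) — omega has crossed -0.85
linear interpolation between t=0.250 (-0.82050) and t=0.260 (-0.86426) → t≈0.257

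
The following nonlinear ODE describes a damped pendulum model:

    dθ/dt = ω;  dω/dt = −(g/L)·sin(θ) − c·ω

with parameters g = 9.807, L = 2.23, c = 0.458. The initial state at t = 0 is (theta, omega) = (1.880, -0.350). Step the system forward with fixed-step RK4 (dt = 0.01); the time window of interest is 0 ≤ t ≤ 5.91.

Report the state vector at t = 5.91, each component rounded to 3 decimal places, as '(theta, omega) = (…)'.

t=0.000: state=(1.880, -0.350)
step 1 (dt=0.01): k1=(-0.350, -4.029), k2=(-0.370, -4.022), k3=(-0.370, -4.022), k4=(-0.390, -4.015); state += dt/6·(k1+2k2+2k3+k4)
t=0.010: state=(1.876, -0.390)
t=0.020: state=(1.872, -0.430)
t=0.030: state=(1.868, -0.470)
continuing one RK4 step at a time; state shown every 20 steps (Δt=0.2):
t=0.200: state=(1.731, -1.134)
t=0.400: state=(1.429, -1.872)
t=0.600: state=(0.990, -2.490)
t=0.800: state=(0.453, -2.821)
t=1.000: state=(-0.108, -2.711)
t=1.200: state=(-0.603, -2.174)
t=1.400: state=(-0.961, -1.385)
t=1.600: state=(-1.153, -0.527)
t=1.800: state=(-1.175, 0.296)
t=2.000: state=(-1.040, 1.025)
t=2.200: state=(-0.775, 1.600)
t=2.400: state=(-0.417, 1.931)
t=2.600: state=(-0.024, 1.942)
t=2.800: state=(0.338, 1.635)
t=3.000: state=(0.615, 1.099)
t=3.200: state=(0.771, 0.459)
t=3.400: state=(0.798, -0.182)
t=3.600: state=(0.704, -0.744)
t=3.800: state=(0.510, -1.162)
t=4.000: state=(0.253, -1.373)
t=4.200: state=(-0.023, -1.347)
t=4.400: state=(-0.271, -1.101)
t=4.600: state=(-0.453, -0.701)
t=4.800: state=(-0.547, -0.231)
t=5.000: state=(-0.546, 0.232)
t=5.200: state=(-0.459, 0.621)
t=5.400: state=(-0.306, 0.882)
t=5.600: state=(-0.117, 0.981)
t=5.800: state=(0.075, 0.911)
t=5.910: state=(0.170, 0.808)

(theta, omega) = (0.170, 0.808)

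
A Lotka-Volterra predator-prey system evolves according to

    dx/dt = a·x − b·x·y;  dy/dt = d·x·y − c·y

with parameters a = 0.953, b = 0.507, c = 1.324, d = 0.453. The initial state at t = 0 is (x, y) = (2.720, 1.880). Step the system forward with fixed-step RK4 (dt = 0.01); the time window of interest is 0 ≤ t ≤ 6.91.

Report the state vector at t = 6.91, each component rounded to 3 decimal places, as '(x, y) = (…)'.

t=0.000: state=(2.720, 1.880)
step 1 (dt=0.01): k1=(-0.000, -0.173), k2=(0.001, -0.173), k3=(0.001, -0.173), k4=(0.002, -0.172); state += dt/6·(k1+2k2+2k3+k4)
t=0.010: state=(2.720, 1.878)
t=0.020: state=(2.720, 1.877)
t=0.030: state=(2.720, 1.875)
continuing one RK4 step at a time; state shown every 25 steps (Δt=0.25):
t=0.250: state=(2.727, 1.838)
t=0.500: state=(2.749, 1.800)
t=0.750: state=(2.782, 1.768)
t=1.000: state=(2.827, 1.744)
t=1.250: state=(2.879, 1.730)
t=1.500: state=(2.935, 1.727)
t=1.750: state=(2.991, 1.735)
t=2.000: state=(3.043, 1.754)
t=2.250: state=(3.087, 1.782)
t=2.500: state=(3.118, 1.819)
t=2.750: state=(3.134, 1.862)
t=3.000: state=(3.132, 1.907)
t=3.250: state=(3.112, 1.951)
t=3.500: state=(3.077, 1.989)
t=3.750: state=(3.028, 2.019)
t=4.000: state=(2.971, 2.037)
t=4.250: state=(2.912, 2.041)
t=4.500: state=(2.854, 2.032)
t=4.750: state=(2.803, 2.010)
t=5.000: state=(2.762, 1.978)
t=5.250: state=(2.734, 1.939)
t=5.500: state=(2.721, 1.897)
t=5.750: state=(2.723, 1.854)
t=6.000: state=(2.739, 1.814)
t=6.250: state=(2.768, 1.779)
t=6.500: state=(2.809, 1.752)
t=6.750: state=(2.858, 1.734)
t=6.910: state=(2.893, 1.728)

(x, y) = (2.893, 1.728)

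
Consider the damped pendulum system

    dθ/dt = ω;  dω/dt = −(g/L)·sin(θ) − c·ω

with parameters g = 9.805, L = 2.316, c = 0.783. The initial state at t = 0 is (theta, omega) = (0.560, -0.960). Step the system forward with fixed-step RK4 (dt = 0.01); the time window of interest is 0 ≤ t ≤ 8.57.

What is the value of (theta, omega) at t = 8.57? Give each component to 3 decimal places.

(theta, omega) = (0.012, 0.035)

t=0.000: state=(0.560, -0.960)
step 1 (dt=0.01): k1=(-0.960, -1.497), k2=(-0.967, -1.474), k3=(-0.967, -1.474), k4=(-0.975, -1.451); state += dt/6·(k1+2k2+2k3+k4)
t=0.010: state=(0.550, -0.975)
t=0.020: state=(0.541, -0.989)
t=0.030: state=(0.531, -1.003)
continuing one RK4 step at a time; state shown every 50 steps (Δt=0.5):
t=0.500: state=(-0.006, -1.100)
t=1.000: state=(-0.383, -0.330)
t=1.500: state=(-0.338, 0.445)
t=2.000: state=(-0.041, 0.625)
t=2.500: state=(0.192, 0.250)
t=3.000: state=(0.197, -0.202)
t=3.500: state=(0.043, -0.348)
t=4.000: state=(-0.095, -0.168)
t=4.500: state=(-0.112, 0.088)
t=5.000: state=(-0.034, 0.191)
t=5.500: state=(0.046, 0.108)
t=6.000: state=(0.063, -0.035)
t=6.500: state=(0.024, -0.103)
t=7.000: state=(-0.022, -0.067)
t=7.500: state=(-0.035, 0.011)
t=8.000: state=(-0.016, 0.055)
t=8.500: state=(0.010, 0.040)
t=8.570: state=(0.012, 0.035)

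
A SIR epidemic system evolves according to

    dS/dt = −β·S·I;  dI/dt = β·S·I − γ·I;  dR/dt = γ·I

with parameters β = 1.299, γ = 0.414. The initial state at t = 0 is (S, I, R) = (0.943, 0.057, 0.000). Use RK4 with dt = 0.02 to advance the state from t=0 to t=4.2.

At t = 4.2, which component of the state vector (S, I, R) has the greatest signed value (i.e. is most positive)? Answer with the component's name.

largest component: R

t=0.000: state=(0.943, 0.057, 0.000)
step 1 (dt=0.02): k1=(-0.070, 0.046, 0.024), k2=(-0.070, 0.047, 0.024), k3=(-0.070, 0.047, 0.024), k4=(-0.071, 0.047, 0.024); state += dt/6·(k1+2k2+2k3+k4)
t=0.020: state=(0.942, 0.058, 0.000)
t=0.040: state=(0.940, 0.059, 0.001)
t=0.060: state=(0.939, 0.060, 0.001)
continuing one RK4 step at a time; state shown every 10 steps (Δt=0.2):
t=0.200: state=(0.928, 0.067, 0.005)
t=0.400: state=(0.911, 0.078, 0.011)
t=0.600: state=(0.891, 0.091, 0.018)
t=0.800: state=(0.869, 0.105, 0.026)
t=1.000: state=(0.843, 0.121, 0.036)
t=1.200: state=(0.815, 0.138, 0.046)
t=1.400: state=(0.785, 0.157, 0.059)
t=1.600: state=(0.752, 0.176, 0.072)
t=1.800: state=(0.716, 0.196, 0.088)
t=2.000: state=(0.679, 0.216, 0.105)
t=2.200: state=(0.640, 0.236, 0.124)
t=2.400: state=(0.600, 0.256, 0.144)
t=2.600: state=(0.560, 0.274, 0.166)
t=2.800: state=(0.521, 0.290, 0.189)
t=3.000: state=(0.482, 0.304, 0.214)
t=3.200: state=(0.445, 0.316, 0.239)
t=3.400: state=(0.409, 0.325, 0.266)
t=3.600: state=(0.376, 0.331, 0.293)
t=3.800: state=(0.345, 0.335, 0.321)
t=4.000: state=(0.316, 0.336, 0.348)
t=4.200: state=(0.290, 0.334, 0.376)
compare at T: S=0.290, I=0.334, R=0.376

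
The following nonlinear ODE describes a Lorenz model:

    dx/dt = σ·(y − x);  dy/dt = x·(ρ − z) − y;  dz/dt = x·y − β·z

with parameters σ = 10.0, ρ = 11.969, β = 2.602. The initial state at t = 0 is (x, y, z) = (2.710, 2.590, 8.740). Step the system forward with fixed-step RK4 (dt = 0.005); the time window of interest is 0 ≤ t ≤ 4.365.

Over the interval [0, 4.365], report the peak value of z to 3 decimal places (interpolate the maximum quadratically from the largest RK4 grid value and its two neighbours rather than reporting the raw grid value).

t=0.000: state=(2.710, 2.590, 8.740)
step 1 (dt=0.005): k1=(-1.200, 6.161, -15.723), k2=(-1.016, 6.242, -15.586), k3=(-1.019, 6.242, -15.586), k4=(-0.837, 6.324, -15.449); state += dt/6·(k1+2k2+2k3+k4)
t=0.005: state=(2.705, 2.621, 8.662)
t=0.010: state=(2.702, 2.653, 8.586)
t=0.015: state=(2.700, 2.686, 8.510)
continuing one RK4 step at a time; state shown every 40 steps (Δt=0.2):
t=0.200: state=(3.616, 4.555, 6.886)
t=0.400: state=(6.163, 7.543, 8.961)
t=0.600: state=(7.239, 6.561, 13.692)
t=0.800: state=(4.736, 3.550, 12.583)
t=1.000: state=(3.585, 3.590, 9.541)
t=1.200: state=(4.459, 5.256, 8.385)
t=1.400: state=(6.247, 6.990, 10.391)
t=1.600: state=(6.393, 5.758, 12.913)
t=1.800: state=(4.770, 4.100, 11.745)
t=2.000: state=(4.245, 4.381, 9.773)
t=2.200: state=(5.090, 5.708, 9.476)
t=2.400: state=(6.143, 6.400, 11.205)
t=2.600: state=(5.791, 5.275, 12.240)
t=2.800: state=(4.807, 4.488, 11.140)
t=3.000: state=(4.723, 4.939, 10.009)
t=3.200: state=(5.434, 5.837, 10.266)
t=3.400: state=(5.905, 5.894, 11.472)
t=3.600: state=(5.441, 5.088, 11.688)
t=3.800: state=(4.916, 4.808, 10.823)
t=4.000: state=(5.055, 5.272, 10.298)
t=4.200: state=(5.554, 5.763, 10.756)
t=4.365: state=(5.696, 5.642, 11.367)
largest grid value and its neighbours: z(0.650)=14.01796, z(0.655)=14.02180, z(0.660)=14.02073
parabola through these three points peaks at t≈0.656 with z≈14.02200

max z = 14.022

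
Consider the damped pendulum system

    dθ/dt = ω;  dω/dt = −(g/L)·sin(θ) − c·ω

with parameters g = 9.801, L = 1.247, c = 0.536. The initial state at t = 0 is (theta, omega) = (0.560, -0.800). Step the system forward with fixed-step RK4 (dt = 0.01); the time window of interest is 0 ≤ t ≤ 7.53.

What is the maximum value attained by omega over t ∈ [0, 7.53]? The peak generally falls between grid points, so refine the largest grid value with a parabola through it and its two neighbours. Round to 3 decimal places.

t=0.000: state=(0.560, -0.800)
step 1 (dt=0.01): k1=(-0.800, -3.746), k2=(-0.819, -3.709), k3=(-0.819, -3.709), k4=(-0.837, -3.672); state += dt/6·(k1+2k2+2k3+k4)
t=0.010: state=(0.552, -0.837)
t=0.020: state=(0.543, -0.873)
t=0.030: state=(0.534, -0.909)
continuing one RK4 step at a time; state shown every 25 steps (Δt=0.25):
t=0.250: state=(0.266, -1.452)
t=0.500: state=(-0.107, -1.406)
t=0.750: state=(-0.386, -0.752)
t=1.000: state=(-0.464, 0.132)
t=1.250: state=(-0.334, 0.852)
t=1.500: state=(-0.076, 1.123)
t=1.750: state=(0.183, 0.869)
t=2.000: state=(0.329, 0.269)
t=2.250: state=(0.314, -0.370)
t=2.500: state=(0.165, -0.771)
t=2.750: state=(-0.038, -0.787)
t=3.000: state=(-0.199, -0.454)
t=3.250: state=(-0.252, 0.034)
t=3.500: state=(-0.189, 0.446)
t=3.750: state=(-0.050, 0.613)
t=4.000: state=(0.093, 0.489)
t=4.250: state=(0.177, 0.166)
t=4.500: state=(0.173, -0.189)
t=4.750: state=(0.094, -0.417)
t=5.000: state=(-0.017, -0.433)
t=5.250: state=(-0.107, -0.256)
t=5.500: state=(-0.138, 0.011)
t=5.750: state=(-0.104, 0.240)
t=6.000: state=(-0.029, 0.335)
t=6.250: state=(0.049, 0.270)
t=6.500: state=(0.096, 0.094)
t=6.750: state=(0.095, -0.101)
t=7.000: state=(0.052, -0.227)
t=7.250: state=(-0.009, -0.237)
t=7.500: state=(-0.058, -0.142)
t=7.530: state=(-0.062, -0.126)
largest grid value and its neighbours: omega(1.490)=1.12256, omega(1.500)=1.12294, omega(1.510)=1.12243
parabola through these three points peaks at t≈1.499 with omega≈1.12294

max omega = 1.123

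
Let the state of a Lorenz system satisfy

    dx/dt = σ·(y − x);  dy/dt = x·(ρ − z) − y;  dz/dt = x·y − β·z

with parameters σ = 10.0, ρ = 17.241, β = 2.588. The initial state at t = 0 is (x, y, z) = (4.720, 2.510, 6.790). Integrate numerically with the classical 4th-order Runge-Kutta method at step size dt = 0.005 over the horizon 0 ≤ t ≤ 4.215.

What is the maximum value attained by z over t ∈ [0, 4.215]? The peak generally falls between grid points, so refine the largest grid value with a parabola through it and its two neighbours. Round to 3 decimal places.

t=0.000: state=(4.720, 2.510, 6.790)
step 1 (dt=0.005): k1=(-22.100, 46.819, -5.725), k2=(-20.377, 46.191, -5.281), k3=(-20.436, 46.232, -5.280), k4=(-18.767, 45.642, -4.846); state += dt/6·(k1+2k2+2k3+k4)
t=0.005: state=(4.618, 2.741, 6.764)
t=0.010: state=(4.532, 2.967, 6.741)
t=0.015: state=(4.461, 3.187, 6.724)
continuing one RK4 step at a time; state shown every 40 steps (Δt=0.2):
t=0.200: state=(7.682, 11.147, 10.531)
t=0.400: state=(9.937, 6.678, 23.620)
t=0.600: state=(2.881, 0.981, 16.650)
t=0.800: state=(1.808, 2.179, 10.362)
t=1.000: state=(4.008, 6.008, 7.955)
t=1.200: state=(9.685, 12.244, 15.892)
t=1.400: state=(7.209, 3.338, 21.829)
t=1.600: state=(2.446, 1.727, 14.237)
t=1.800: state=(2.917, 3.958, 9.535)
t=2.000: state=(6.847, 9.690, 11.003)
t=2.200: state=(9.820, 8.194, 21.770)
t=2.400: state=(4.167, 2.111, 17.563)
t=2.600: state=(2.869, 3.299, 11.649)
t=2.800: state=(5.419, 7.562, 10.382)
t=3.000: state=(9.622, 10.261, 18.718)
t=3.200: state=(5.954, 3.310, 19.509)
t=3.400: state=(3.300, 3.220, 13.444)
t=3.600: state=(4.912, 6.547, 10.988)
t=3.800: state=(8.815, 10.182, 16.665)
t=4.000: state=(7.034, 4.627, 20.054)
t=4.200: state=(3.880, 3.440, 14.690)
t=4.215: state=(3.826, 3.545, 14.329)
largest grid value and its neighbours: z(0.400)=23.61983, z(0.405)=23.63455, z(0.410)=23.62700
parabola through these three points peaks at t≈0.406 with z≈23.63484

max z = 23.635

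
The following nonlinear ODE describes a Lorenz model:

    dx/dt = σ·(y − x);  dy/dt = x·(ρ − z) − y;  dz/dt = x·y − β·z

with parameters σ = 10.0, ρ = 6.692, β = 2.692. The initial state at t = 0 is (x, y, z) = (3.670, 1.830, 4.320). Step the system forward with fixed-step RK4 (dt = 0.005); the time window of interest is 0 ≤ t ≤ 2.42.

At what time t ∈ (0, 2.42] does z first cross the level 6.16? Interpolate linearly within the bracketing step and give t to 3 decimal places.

t=0.000: state=(3.670, 1.830, 4.320)
step 1 (dt=0.005): k1=(-18.400, 6.875, -4.913), k2=(-17.768, 6.793, -4.902), k3=(-17.786, 6.797, -4.900), k4=(-17.171, 6.718, -4.888); state += dt/6·(k1+2k2+2k3+k4)
t=0.005: state=(3.581, 1.864, 4.295)
t=0.010: state=(3.498, 1.897, 4.271)
t=0.015: state=(3.421, 1.930, 4.247)
continuing one RK4 step at a time; state shown every 20 steps (Δt=0.1):
t=0.100: state=(2.730, 2.414, 3.872)
t=0.200: state=(2.724, 2.946, 3.591)
t=0.300: state=(3.075, 3.526, 3.566)
t=0.400: state=(3.587, 4.142, 3.852)
t=0.500: state=(4.146, 4.688, 4.455)
t=0.600: state=(4.621, 5.003, 5.290)
t=0.700: state=(4.866, 4.961, 6.139)
next step: t=0.705: state=(4.871, 4.949, 6.176) — z has crossed 6.16
linear interpolation between t=0.700 (6.13853) and t=0.705 (6.17627) → t≈0.703

t = 0.703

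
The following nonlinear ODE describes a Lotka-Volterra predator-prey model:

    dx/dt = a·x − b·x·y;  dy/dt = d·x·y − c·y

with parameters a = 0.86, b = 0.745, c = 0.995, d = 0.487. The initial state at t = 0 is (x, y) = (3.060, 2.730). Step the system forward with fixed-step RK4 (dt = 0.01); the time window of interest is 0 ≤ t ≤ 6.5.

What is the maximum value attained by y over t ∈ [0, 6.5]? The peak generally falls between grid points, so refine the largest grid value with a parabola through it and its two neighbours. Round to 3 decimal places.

t=0.000: state=(3.060, 2.730)
step 1 (dt=0.01): k1=(-3.592, 1.352), k2=(-3.586, 1.331), k3=(-3.586, 1.331), k4=(-3.580, 1.311); state += dt/6·(k1+2k2+2k3+k4)
t=0.010: state=(3.024, 2.743)
t=0.020: state=(2.988, 2.756)
t=0.030: state=(2.953, 2.769)
continuing one RK4 step at a time; state shown every 25 steps (Δt=0.25):
t=0.250: state=(2.230, 2.933)
t=0.500: state=(1.603, 2.881)
t=0.750: state=(1.184, 2.657)
t=1.000: state=(0.920, 2.352)
t=1.250: state=(0.759, 2.030)
t=1.500: state=(0.664, 1.725)
t=1.750: state=(0.612, 1.453)
t=2.000: state=(0.592, 1.219)
t=2.250: state=(0.596, 1.022)
t=2.500: state=(0.621, 0.858)
t=2.750: state=(0.665, 0.723)
t=3.000: state=(0.728, 0.614)
t=3.250: state=(0.812, 0.526)
t=3.500: state=(0.919, 0.455)
t=3.750: state=(1.052, 0.400)
t=4.000: state=(1.216, 0.358)
t=4.250: state=(1.415, 0.328)
t=4.500: state=(1.654, 0.308)
t=4.750: state=(1.938, 0.299)
t=5.000: state=(2.273, 0.301)
t=5.250: state=(2.662, 0.316)
t=5.500: state=(3.102, 0.350)
t=5.750: state=(3.585, 0.410)
t=6.000: state=(4.083, 0.510)
t=6.250: state=(4.540, 0.673)
t=6.500: state=(4.856, 0.932)
largest grid value and its neighbours: y(0.310)=2.94123, y(0.320)=2.94126, y(0.330)=2.94090
parabola through these three points peaks at t≈0.316 with y≈2.94130

max y = 2.941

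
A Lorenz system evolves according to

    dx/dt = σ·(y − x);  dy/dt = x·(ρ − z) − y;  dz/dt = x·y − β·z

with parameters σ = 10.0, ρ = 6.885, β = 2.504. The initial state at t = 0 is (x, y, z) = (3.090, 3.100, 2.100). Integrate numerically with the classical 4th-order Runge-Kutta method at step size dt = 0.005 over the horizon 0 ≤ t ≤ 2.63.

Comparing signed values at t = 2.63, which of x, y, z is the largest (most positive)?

t=0.000: state=(3.090, 3.100, 2.100)
step 1 (dt=0.005): k1=(0.100, 11.686, 4.321), k2=(0.390, 11.624, 4.385), k3=(0.381, 11.627, 4.386), k4=(0.662, 11.569, 4.451); state += dt/6·(k1+2k2+2k3+k4)
t=0.005: state=(3.092, 3.158, 2.122)
t=0.010: state=(3.097, 3.216, 2.145)
t=0.015: state=(3.104, 3.273, 2.168)
continuing one RK4 step at a time; state shown every 20 steps (Δt=0.1):
t=0.100: state=(3.505, 4.197, 2.697)
t=0.200: state=(4.309, 5.164, 3.737)
t=0.300: state=(5.096, 5.752, 5.224)
t=0.400: state=(5.506, 5.629, 6.792)
t=0.500: state=(5.316, 4.836, 7.826)
t=0.600: state=(4.646, 3.852, 8.004)
t=0.700: state=(3.854, 3.114, 7.522)
t=0.800: state=(3.228, 2.728, 6.753)
t=0.900: state=(2.861, 2.621, 5.965)
t=1.000: state=(2.733, 2.708, 5.295)
t=1.100: state=(2.794, 2.936, 4.808)
t=1.200: state=(3.002, 3.271, 4.537)
t=1.300: state=(3.319, 3.676, 4.505)
t=1.400: state=(3.699, 4.091, 4.719)
t=1.500: state=(4.077, 4.427, 5.150)
t=1.600: state=(4.370, 4.592, 5.709)
t=1.700: state=(4.500, 4.533, 6.248)
t=1.800: state=(4.437, 4.285, 6.615)
t=1.900: state=(4.221, 3.956, 6.728)
t=2.000: state=(3.940, 3.658, 6.607)
t=2.100: state=(3.682, 3.457, 6.335)
t=2.200: state=(3.502, 3.371, 6.010)
t=2.300: state=(3.421, 3.389, 5.708)
t=2.400: state=(3.434, 3.490, 5.484)
t=2.500: state=(3.524, 3.644, 5.366)
t=2.600: state=(3.665, 3.820, 5.365)
t=2.630: state=(3.712, 3.872, 5.387)
compare at T: x=3.712, y=3.872, z=5.387

largest component: z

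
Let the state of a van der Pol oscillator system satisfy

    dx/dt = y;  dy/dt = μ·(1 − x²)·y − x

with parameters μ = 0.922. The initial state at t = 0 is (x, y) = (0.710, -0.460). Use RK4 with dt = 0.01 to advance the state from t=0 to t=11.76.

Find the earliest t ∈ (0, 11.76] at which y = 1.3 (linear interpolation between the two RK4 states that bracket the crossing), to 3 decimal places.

t=0.000: state=(0.710, -0.460)
step 1 (dt=0.01): k1=(-0.460, -0.920), k2=(-0.465, -0.922), k3=(-0.465, -0.922), k4=(-0.469, -0.923); state += dt/6·(k1+2k2+2k3+k4)
t=0.010: state=(0.705, -0.469)
t=0.020: state=(0.701, -0.478)
t=0.030: state=(0.696, -0.488)
continuing one RK4 step at a time; state shown every 50 steps (Δt=0.5):
t=0.500: state=(0.358, -0.966)
t=1.000: state=(-0.275, -1.562)
t=1.500: state=(-1.113, -1.572)
t=2.000: state=(-1.630, -0.431)
t=2.500: state=(-1.617, 0.378)
t=3.000: state=(-1.317, 0.799)
t=3.500: state=(-0.809, 1.269)
t=3.520: state=(-0.783, 1.294)
next step: t=3.530: state=(-0.770, 1.307) — y has crossed 1.3
linear interpolation between t=3.520 (1.29399) and t=3.530 (1.30651) → t≈3.525

t = 3.525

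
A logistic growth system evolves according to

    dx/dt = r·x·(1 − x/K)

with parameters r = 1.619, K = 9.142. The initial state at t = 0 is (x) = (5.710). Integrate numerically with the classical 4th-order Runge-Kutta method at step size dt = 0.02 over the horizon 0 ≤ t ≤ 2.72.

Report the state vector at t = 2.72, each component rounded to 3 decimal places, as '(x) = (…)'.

(x) = (9.075)

t=0.000: state=(5.710)
step 1 (dt=0.02): k1=(3.470), k2=(3.456), k3=(3.456), k4=(3.442); state += dt/6·(k1+2k2+2k3+k4)
t=0.020: state=(5.779)
t=0.040: state=(5.848)
t=0.060: state=(5.916)
continuing one RK4 step at a time; state shown every 5 steps (Δt=0.1):
t=0.100: state=(6.049)
t=0.200: state=(6.372)
t=0.300: state=(6.674)
t=0.400: state=(6.955)
t=0.500: state=(7.213)
t=0.600: state=(7.447)
t=0.700: state=(7.660)
t=0.800: state=(7.850)
t=0.900: state=(8.019)
t=1.000: state=(8.169)
t=1.100: state=(8.301)
t=1.200: state=(8.417)
t=1.300: state=(8.518)
t=1.400: state=(8.606)
t=1.500: state=(8.682)
t=1.600: state=(8.748)
t=1.700: state=(8.804)
t=1.800: state=(8.853)
t=1.900: state=(8.895)
t=2.000: state=(8.931)
t=2.100: state=(8.962)
t=2.200: state=(8.989)
t=2.300: state=(9.011)
t=2.400: state=(9.031)
t=2.500: state=(9.047)
t=2.600: state=(9.061)
t=2.700: state=(9.073)
t=2.720: state=(9.075)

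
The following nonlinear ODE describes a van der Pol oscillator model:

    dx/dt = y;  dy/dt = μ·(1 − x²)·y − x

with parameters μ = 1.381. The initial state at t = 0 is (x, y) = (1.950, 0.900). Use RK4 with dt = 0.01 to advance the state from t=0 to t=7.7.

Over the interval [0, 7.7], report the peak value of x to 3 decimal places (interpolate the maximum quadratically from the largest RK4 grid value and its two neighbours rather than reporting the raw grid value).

t=0.000: state=(1.950, 0.900)
step 1 (dt=0.01): k1=(0.900, -5.433), k2=(0.873, -5.354), k3=(0.873, -5.355), k4=(0.846, -5.275); state += dt/6·(k1+2k2+2k3+k4)
t=0.010: state=(1.959, 0.846)
t=0.020: state=(1.967, 0.795)
t=0.030: state=(1.975, 0.744)
continuing one RK4 step at a time; state shown every 25 steps (Δt=0.25):
t=0.250: state=(2.045, 0.003)
t=0.500: state=(2.000, -0.311)
t=0.750: state=(1.905, -0.432)
t=1.000: state=(1.788, -0.503)
t=1.250: state=(1.654, -0.570)
t=1.500: state=(1.501, -0.652)
t=1.750: state=(1.326, -0.762)
t=2.000: state=(1.116, -0.926)
t=2.250: state=(0.855, -1.182)
t=2.500: state=(0.511, -1.603)
t=2.750: state=(0.032, -2.275)
t=3.000: state=(-0.634, -3.006)
t=3.250: state=(-1.382, -2.688)
t=3.500: state=(-1.868, -1.159)
t=3.750: state=(-2.011, -0.125)
t=4.000: state=(-1.984, 0.268)
t=4.250: state=(-1.896, 0.417)
t=4.500: state=(-1.781, 0.499)
t=4.750: state=(-1.648, 0.570)
t=5.000: state=(-1.495, 0.653)
t=5.250: state=(-1.318, 0.766)
t=5.500: state=(-1.108, 0.932)
t=5.750: state=(-0.845, 1.192)
t=6.000: state=(-0.497, 1.621)
t=6.250: state=(-0.012, 2.302)
t=6.500: state=(0.660, 3.021)
t=6.750: state=(1.405, 2.646)
t=7.000: state=(1.878, 1.109)
t=7.250: state=(2.011, 0.103)
t=7.500: state=(1.982, -0.276)
t=7.700: state=(1.913, -0.400)
largest grid value and its neighbours: x(0.240)=2.04494, x(0.250)=2.04507, x(0.260)=2.04500
parabola through these three points peaks at t≈0.252 with x≈2.04508

max x = 2.045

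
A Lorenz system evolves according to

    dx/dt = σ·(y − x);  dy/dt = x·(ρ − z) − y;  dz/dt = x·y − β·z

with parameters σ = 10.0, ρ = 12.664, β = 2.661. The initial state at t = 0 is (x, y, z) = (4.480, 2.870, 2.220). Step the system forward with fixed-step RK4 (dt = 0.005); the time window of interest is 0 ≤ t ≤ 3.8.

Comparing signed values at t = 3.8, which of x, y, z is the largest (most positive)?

t=0.000: state=(4.480, 2.870, 2.220)
step 1 (dt=0.005): k1=(-16.100, 43.919, 6.950), k2=(-14.600, 43.312, 7.276), k3=(-14.652, 43.349, 7.278), k4=(-13.200, 42.777, 7.598); state += dt/6·(k1+2k2+2k3+k4)
t=0.005: state=(4.407, 3.087, 2.256)
t=0.010: state=(4.348, 3.298, 2.296)
t=0.015: state=(4.302, 3.505, 2.339)
continuing one RK4 step at a time; state shown every 40 steps (Δt=0.2):
t=0.200: state=(7.416, 10.276, 7.514)
t=0.400: state=(8.767, 6.086, 18.033)
t=0.600: state=(2.935, 1.182, 13.024)
t=0.800: state=(1.644, 1.740, 8.052)
t=1.000: state=(2.725, 3.733, 5.619)
t=1.200: state=(5.915, 8.021, 7.398)
t=1.400: state=(8.531, 7.995, 15.221)
t=1.600: state=(4.788, 2.861, 14.178)
t=1.800: state=(2.890, 2.795, 9.705)
t=2.000: state=(3.835, 4.818, 7.604)
t=2.200: state=(6.494, 7.898, 9.865)
t=2.400: state=(7.363, 6.497, 14.583)
t=2.600: state=(4.718, 3.596, 12.929)
t=2.800: state=(3.804, 3.959, 9.830)
t=3.000: state=(5.003, 5.953, 9.132)
t=3.200: state=(6.805, 7.322, 11.913)
t=3.400: state=(6.236, 5.322, 13.706)
t=3.600: state=(4.611, 4.150, 11.730)
t=3.800: state=(4.597, 4.992, 9.997)
compare at T: x=4.597, y=4.992, z=9.997

largest component: z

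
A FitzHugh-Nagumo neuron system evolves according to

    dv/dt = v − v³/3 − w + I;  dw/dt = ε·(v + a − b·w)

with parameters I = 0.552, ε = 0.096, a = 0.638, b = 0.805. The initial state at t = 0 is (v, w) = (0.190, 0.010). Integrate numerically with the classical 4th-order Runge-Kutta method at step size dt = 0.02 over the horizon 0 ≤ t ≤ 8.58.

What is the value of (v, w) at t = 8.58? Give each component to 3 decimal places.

t=0.000: state=(0.190, 0.010)
step 1 (dt=0.02): k1=(0.730, 0.079), k2=(0.736, 0.079), k3=(0.736, 0.079), k4=(0.742, 0.080); state += dt/6·(k1+2k2+2k3+k4)
t=0.020: state=(0.205, 0.012)
t=0.040: state=(0.220, 0.013)
t=0.060: state=(0.235, 0.015)
continuing one RK4 step at a time; state shown every 25 steps (Δt=0.5):
t=0.500: state=(0.635, 0.059)
t=1.000: state=(1.183, 0.129)
t=1.500: state=(1.599, 0.221)
t=2.000: state=(1.768, 0.323)
t=2.500: state=(1.797, 0.425)
t=3.000: state=(1.776, 0.523)
t=3.500: state=(1.740, 0.616)
t=4.000: state=(1.698, 0.704)
t=4.500: state=(1.654, 0.786)
t=5.000: state=(1.609, 0.863)
t=5.500: state=(1.563, 0.935)
t=6.000: state=(1.516, 1.002)
t=6.500: state=(1.468, 1.064)
t=7.000: state=(1.418, 1.122)
t=7.500: state=(1.366, 1.175)
t=8.000: state=(1.311, 1.224)
t=8.500: state=(1.254, 1.268)
t=8.580: state=(1.244, 1.274)

(v, w) = (1.244, 1.274)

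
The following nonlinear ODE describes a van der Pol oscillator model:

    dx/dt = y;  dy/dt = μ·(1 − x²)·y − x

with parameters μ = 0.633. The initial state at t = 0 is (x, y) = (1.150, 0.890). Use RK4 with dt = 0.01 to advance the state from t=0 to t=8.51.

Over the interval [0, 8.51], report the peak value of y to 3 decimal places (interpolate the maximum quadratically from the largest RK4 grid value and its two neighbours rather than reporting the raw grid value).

t=0.000: state=(1.150, 0.890)
step 1 (dt=0.01): k1=(0.890, -1.332), k2=(0.883, -1.341), k3=(0.883, -1.340), k4=(0.877, -1.349); state += dt/6·(k1+2k2+2k3+k4)
t=0.010: state=(1.159, 0.877)
t=0.020: state=(1.168, 0.863)
t=0.030: state=(1.176, 0.849)
continuing one RK4 step at a time; state shown every 50 steps (Δt=0.5):
t=0.500: state=(1.408, 0.130)
t=1.000: state=(1.305, -0.507)
t=1.500: state=(0.924, -1.013)
t=2.000: state=(0.282, -1.571)
t=2.500: state=(-0.636, -2.014)
t=3.000: state=(-1.531, -1.321)
t=3.500: state=(-1.858, -0.057)
t=4.000: state=(-1.696, 0.623)
t=4.500: state=(-1.276, 1.050)
t=5.000: state=(-0.631, 1.560)
t=5.500: state=(0.311, 2.191)
t=6.000: state=(1.403, 1.871)
t=6.500: state=(1.957, 0.351)
t=7.000: state=(1.886, -0.506)
t=7.500: state=(1.521, -0.926)
t=8.000: state=(0.958, -1.353)
t=8.500: state=(0.133, -1.976)
t=8.510: state=(0.113, -1.990)
largest grid value and its neighbours: y(5.670)=2.28372, y(5.680)=2.28395, y(5.690)=2.28348
parabola through these three points peaks at t≈5.678 with y≈2.28396

max y = 2.284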